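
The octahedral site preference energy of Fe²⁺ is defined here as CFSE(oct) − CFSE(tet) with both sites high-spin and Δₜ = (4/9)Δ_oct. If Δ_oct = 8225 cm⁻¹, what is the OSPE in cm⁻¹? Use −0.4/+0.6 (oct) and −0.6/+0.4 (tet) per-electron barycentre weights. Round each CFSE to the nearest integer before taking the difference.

-1097

Fe is in group 8, so Fe²⁺ is d⁶ (8 − 2 = 6).
Octahedral (high-spin): t₂g⁴ eg², CFSE = 4(−0.4) + 2(+0.6) = -0.4Δ_oct = -0.4 × 8225 = -3290 cm⁻¹.
Tetrahedral: e³ t₂³, CFSE = 3(−0.6) + 3(+0.4) = -0.6Δₜ = -0.6 × (4/9) × 8225 = -2193 cm⁻¹.
OSPE = -3290 − (-2193) = -1097 cm⁻¹.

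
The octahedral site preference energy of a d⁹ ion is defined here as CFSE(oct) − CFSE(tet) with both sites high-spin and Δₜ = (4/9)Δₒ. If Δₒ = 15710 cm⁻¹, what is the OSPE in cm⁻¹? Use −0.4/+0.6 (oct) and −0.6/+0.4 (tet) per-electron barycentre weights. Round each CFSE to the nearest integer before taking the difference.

Octahedral high-spin t₂g⁶ eg³: CFSE = -0.6 × 15710 = -9426 cm⁻¹.
In a tetrahedral site the filling is e⁴ t₂⁵: CFSE(tet) = -0.4Δₜ = -0.4 × (4/9)(15710) = -2793 cm⁻¹.
Subtracting, OSPE = -9426 − (-2793) = -6633 cm⁻¹.

-6633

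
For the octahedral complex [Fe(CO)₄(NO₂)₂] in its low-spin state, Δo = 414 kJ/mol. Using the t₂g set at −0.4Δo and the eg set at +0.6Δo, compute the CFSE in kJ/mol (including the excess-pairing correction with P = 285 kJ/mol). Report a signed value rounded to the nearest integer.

Ligand charges: 4×(+0) from CO and 2×(-1) from NO₂⁻ sum to -2; with overall charge +0, Fe is +2.
Fe²⁺: group 8, so d-count = 8 − 2 = 6.
Electron filling gives t₂g⁶ eg⁰.
The orbital stabilization is -2.4Δo = -2.4 × 414 = -994 kJ/mol.
High-spin d⁶ would be t₂g⁴ eg² with 1 pair; low-spin has 3, so 2 excess pairs cost +2P = +570 kJ/mol.
Combining: -994 + 570 = -424 kJ/mol.

-424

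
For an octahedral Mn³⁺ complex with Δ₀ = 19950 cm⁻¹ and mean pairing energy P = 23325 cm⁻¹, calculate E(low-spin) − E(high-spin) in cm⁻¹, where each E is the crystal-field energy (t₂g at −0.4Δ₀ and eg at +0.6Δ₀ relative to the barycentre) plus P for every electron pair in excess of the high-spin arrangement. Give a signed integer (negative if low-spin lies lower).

3375

Group 7 minus oxidation state +3 gives a d⁴ configuration for Mn³⁺.
In the high-spin limit (t₂g³ eg¹) the orbital term is -0.6Δ₀ = -11970 cm⁻¹, with no excess pairing.
Low-spin t₂g⁴ eg⁰ gives -1.6Δ₀ = -31920 cm⁻¹, but forming 1 extra pair costs 1P = 23325 cm⁻¹, so E(LS) = -31920 + 23325 = -8595 cm⁻¹.
The difference is -8595 − (-11970) = 3375 cm⁻¹, so high-spin lies lower.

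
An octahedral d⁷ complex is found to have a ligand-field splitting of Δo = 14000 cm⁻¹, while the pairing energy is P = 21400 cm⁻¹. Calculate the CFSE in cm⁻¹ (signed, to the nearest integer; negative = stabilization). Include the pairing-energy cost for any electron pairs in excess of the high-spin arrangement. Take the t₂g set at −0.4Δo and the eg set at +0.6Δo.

Since Δo = 14000 cm⁻¹ < P = 21400 cm⁻¹, the complex adopts the high-spin configuration.
That gives t₂g⁵ eg².
Orbital CFSE = -0.8Δo = -0.8 × 14000 = -11200 cm⁻¹.
High-spin has no excess pairs, so no pairing correction applies.

-11200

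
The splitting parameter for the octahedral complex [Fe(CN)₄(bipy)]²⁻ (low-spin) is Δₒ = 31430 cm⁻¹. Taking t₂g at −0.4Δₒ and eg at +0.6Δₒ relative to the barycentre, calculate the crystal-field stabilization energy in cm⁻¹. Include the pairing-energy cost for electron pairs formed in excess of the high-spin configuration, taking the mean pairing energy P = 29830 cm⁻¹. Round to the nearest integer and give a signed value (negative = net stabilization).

Ligand charges: 4×(-1) from CN⁻ and 1×(+0) from bipy sum to -4; with overall charge -2, Fe is +2.
Fe sits in group 8; removing 2 electrons leaves Fe²⁺ with 8 − 2 = 6 d electrons.
Configuration: t₂g⁶ eg⁰.
CFSE(orbital) = 6×(-0.4Δₒ) + 0×(0.6Δₒ) = -2.4Δₒ; with Δₒ = 31430 cm⁻¹ that is -75432 cm⁻¹.
Pairing penalty: 3 pairs vs 1 in the high-spin reference → 2 extra × P = 59660 cm⁻¹.
Combining: -75432 + 59660 = -15772 cm⁻¹.

-15772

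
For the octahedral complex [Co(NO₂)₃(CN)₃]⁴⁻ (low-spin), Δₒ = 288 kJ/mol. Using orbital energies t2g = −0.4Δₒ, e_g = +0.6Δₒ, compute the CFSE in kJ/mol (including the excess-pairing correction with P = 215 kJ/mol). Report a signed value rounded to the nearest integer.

Ligand charges: 3×(-1) from NO₂⁻ and 3×(-1) from CN⁻ sum to -6; with overall charge -4, Co is +2.
Co²⁺: group 9, so d-count = 9 − 2 = 7.
The d⁷ electrons fill as t2g^6 e_g^1.
Orbital CFSE = 6(-0.4) + 1(0.6) = -1.8Δₒ = -1.8 × 288 = -518 kJ/mol.
High-spin d⁷ would be t2g^5 e_g^2 with 2 pairs; low-spin has 3, so 1 excess pair costs +1P = +215 kJ/mol.
Combining: -518 + 215 = -303 kJ/mol.

-303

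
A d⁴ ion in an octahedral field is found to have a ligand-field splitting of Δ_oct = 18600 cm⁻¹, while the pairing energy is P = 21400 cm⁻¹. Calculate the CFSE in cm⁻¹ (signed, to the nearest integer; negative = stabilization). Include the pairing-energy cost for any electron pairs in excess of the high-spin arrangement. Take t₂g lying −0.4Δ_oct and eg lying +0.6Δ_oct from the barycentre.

Since Δ_oct = 18600 cm⁻¹ < P = 21400 cm⁻¹, the complex adopts the high-spin configuration.
That gives t₂g³ eg¹.
Orbital CFSE = -0.6Δ_oct = -0.6 × 18600 = -11160 cm⁻¹.
High-spin has no excess pairs, so no pairing correction applies.

-11160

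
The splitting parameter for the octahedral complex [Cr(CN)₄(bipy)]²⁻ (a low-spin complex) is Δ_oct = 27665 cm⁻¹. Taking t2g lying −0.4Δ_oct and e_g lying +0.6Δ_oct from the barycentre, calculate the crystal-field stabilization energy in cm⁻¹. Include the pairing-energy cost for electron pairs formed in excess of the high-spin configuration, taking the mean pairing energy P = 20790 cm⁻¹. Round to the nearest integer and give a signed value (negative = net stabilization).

-23474

Ligand charges: 4×(-1) from CN⁻ and 1×(+0) from bipy sum to -4; with overall charge -2, Cr is +2.
Cr²⁺: group 6, so d-count = 6 − 2 = 4.
Electron filling gives t2g^4 e_g^0.
CFSE(orbital) = 4×(-0.4Δ_oct) + 0×(0.6Δ_oct) = -1.6Δ_oct; with Δ_oct = 27665 cm⁻¹ that is -44264 cm⁻¹.
Pairing penalty: 1 pair vs 0 in the high-spin reference → 1 extra × P = 20790 cm⁻¹.
Combining: -44264 + 20790 = -23474 cm⁻¹.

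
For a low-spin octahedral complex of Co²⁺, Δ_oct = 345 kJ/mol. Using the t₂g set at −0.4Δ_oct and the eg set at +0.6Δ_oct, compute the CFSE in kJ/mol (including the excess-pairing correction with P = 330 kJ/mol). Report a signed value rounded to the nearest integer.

Co²⁺: group 9, so d-count = 9 − 2 = 7.
The d⁷ electrons fill as t₂g⁶ eg¹.
CFSE(orbital) = 6×(-0.4Δ_oct) + 1×(0.6Δ_oct) = -1.8Δ_oct; with Δ_oct = 345 kJ/mol that is -621 kJ/mol.
Relative to high-spin t₂g⁵ eg² (2 paired), the low-spin configuration has 1 additional pair, contributing +1 × 330 = +330 kJ/mol.
Net CFSE = -621 + 330 = -291 kJ/mol.

-291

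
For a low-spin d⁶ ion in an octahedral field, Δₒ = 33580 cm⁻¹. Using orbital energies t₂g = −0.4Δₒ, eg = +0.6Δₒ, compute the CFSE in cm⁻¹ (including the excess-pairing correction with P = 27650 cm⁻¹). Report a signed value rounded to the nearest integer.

Configuration: t₂g⁶ eg⁰.
The orbital stabilization is -2.4Δₒ = -2.4 × 33580 = -80592 cm⁻¹.
Relative to high-spin t₂g⁴ eg² (1 paired), the low-spin configuration has 2 additional pairs, contributing +2 × 27650 = +55300 cm⁻¹.
Combining: -80592 + 55300 = -25292 cm⁻¹.

-25292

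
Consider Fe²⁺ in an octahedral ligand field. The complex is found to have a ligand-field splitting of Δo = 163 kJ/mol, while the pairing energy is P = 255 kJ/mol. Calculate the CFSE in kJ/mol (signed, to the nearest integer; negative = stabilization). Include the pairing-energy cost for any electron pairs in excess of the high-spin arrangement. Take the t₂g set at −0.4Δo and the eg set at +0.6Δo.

-65

Group 8 minus oxidation state +2 gives a d⁶ configuration for Fe²⁺.
Here Δo < P (163 < 255), so the high-spin state is favoured.
Filling d⁶ accordingly: t₂g⁴ eg².
Orbital CFSE = -0.4Δo = -0.4 × 163 = -65 kJ/mol.
High-spin has no excess pairs, so no pairing correction applies.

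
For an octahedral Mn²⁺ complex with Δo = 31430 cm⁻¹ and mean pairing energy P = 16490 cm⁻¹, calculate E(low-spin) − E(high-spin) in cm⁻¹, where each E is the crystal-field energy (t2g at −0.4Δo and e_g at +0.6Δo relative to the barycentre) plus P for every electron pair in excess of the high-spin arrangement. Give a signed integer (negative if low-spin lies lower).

-29880

Mn is in group 7, so Mn²⁺ is d⁵ (7 − 2 = 5).
High-spin: t2g^3 e_g^2, CFSE = 0.0Δo = 0 cm⁻¹.
Low-spin t2g^5 e_g^0 gives -2.0Δo = -62860 cm⁻¹, but forming 2 extra pairs costs 2P = 32980 cm⁻¹, so E(LS) = -62860 + 32980 = -29880 cm⁻¹.
E(LS) − E(HS) = -29880 − (0) = -29880 cm⁻¹.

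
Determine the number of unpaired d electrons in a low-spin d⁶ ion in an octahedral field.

0

Configuration: t₂g⁶ eg⁰, giving 0 unpaired electrons.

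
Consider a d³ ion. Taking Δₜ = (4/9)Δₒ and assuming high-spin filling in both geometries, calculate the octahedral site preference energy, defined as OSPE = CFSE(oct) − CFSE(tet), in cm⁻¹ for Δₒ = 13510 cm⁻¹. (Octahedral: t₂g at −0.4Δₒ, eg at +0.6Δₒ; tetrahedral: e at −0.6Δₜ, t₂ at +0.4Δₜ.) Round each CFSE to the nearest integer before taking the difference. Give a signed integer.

-11408

In an octahedral site d³ (HS) is t2g^3 e_g^0, giving CFSE(oct) = -1.2Δₒ = -16212 cm⁻¹.
Tetrahedral e^2 t2^1 gives -0.8Δₜ = -0.8 × (4/9) × 13510 = -4804 cm⁻¹.
OSPE = -16212 − (-4804) = -11408 cm⁻¹.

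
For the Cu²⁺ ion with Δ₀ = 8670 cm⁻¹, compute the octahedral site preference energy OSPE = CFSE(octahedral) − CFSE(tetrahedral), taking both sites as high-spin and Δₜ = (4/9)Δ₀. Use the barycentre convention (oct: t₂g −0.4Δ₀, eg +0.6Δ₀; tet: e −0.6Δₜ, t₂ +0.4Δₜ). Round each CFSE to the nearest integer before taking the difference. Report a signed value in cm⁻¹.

Cu sits in group 11; removing 2 electrons leaves Cu²⁺ with 11 − 2 = 9 d electrons.
Octahedral high-spin t2g^6 e_g^3: CFSE = -0.6 × 8670 = -5202 cm⁻¹.
Tetrahedral: e^4 t2^5, CFSE = 4(−0.6) + 5(+0.4) = -0.4Δₜ = -0.4 × (4/9) × 8670 = -1541 cm⁻¹.
OSPE = -5202 − (-1541) = -3661 cm⁻¹.

-3661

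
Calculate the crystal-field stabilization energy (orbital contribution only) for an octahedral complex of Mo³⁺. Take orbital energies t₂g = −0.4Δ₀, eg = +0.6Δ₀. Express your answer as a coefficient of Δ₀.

Mo sits in group 6; removing 3 electrons leaves Mo³⁺ with 6 − 3 = 3 d electrons.
Configuration: t₂g³ eg⁰.
CFSE = 3(-0.4Δ₀) + 0(0.6Δ₀) = -1.2Δ₀ + 0.0Δ₀ = -1.2Δ₀.

-1.2 Δ₀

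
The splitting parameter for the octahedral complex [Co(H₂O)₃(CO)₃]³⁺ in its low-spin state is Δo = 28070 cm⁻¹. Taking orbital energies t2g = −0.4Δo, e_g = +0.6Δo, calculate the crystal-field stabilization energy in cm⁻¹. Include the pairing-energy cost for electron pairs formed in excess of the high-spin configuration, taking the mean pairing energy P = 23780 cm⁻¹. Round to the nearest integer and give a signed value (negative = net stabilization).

-19808

Ligand charges: 3×(+0) from H₂O and 3×(+0) from CO sum to +0; with overall charge +3, Co is +3.
Co is in group 9, so Co³⁺ is d⁶ (9 − 3 = 6).
Electron filling gives t2g^6 e_g^0.
CFSE(orbital) = 6×(-0.4Δo) + 0×(0.6Δo) = -2.4Δo; with Δo = 28070 cm⁻¹ that is -67368 cm⁻¹.
Pairing penalty: 3 pairs vs 1 in the high-spin reference → 2 extra × P = 47560 cm⁻¹.
Net CFSE = -67368 + 47560 = -19808 cm⁻¹.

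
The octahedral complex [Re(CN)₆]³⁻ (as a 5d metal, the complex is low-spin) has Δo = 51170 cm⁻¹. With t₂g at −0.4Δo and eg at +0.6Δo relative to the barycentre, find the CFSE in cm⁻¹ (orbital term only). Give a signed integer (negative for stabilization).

Each CN⁻ contributes -1; 6 × (-1) = -6. With overall charge -3, Re is in the +3 oxidation state.
Group 7 minus oxidation state +3 gives a d⁴ configuration for Re³⁺.
The d⁴ electrons fill as t₂g⁴ eg⁰.
The orbital stabilization is -1.6Δo = -1.6 × 51170 = -81872 cm⁻¹.

-81872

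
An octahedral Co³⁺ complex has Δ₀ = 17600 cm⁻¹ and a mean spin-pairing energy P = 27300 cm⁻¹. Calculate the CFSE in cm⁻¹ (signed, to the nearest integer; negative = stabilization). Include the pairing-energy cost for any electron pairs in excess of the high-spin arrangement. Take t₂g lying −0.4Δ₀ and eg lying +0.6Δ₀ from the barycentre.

-7040

Co³⁺: group 9, so d-count = 9 − 3 = 6.
Here Δ₀ < P (17600 < 27300), so the high-spin state is favoured.
Configuration: t₂g⁴ eg².
Orbital CFSE = -0.4Δ₀ = -0.4 × 17600 = -7040 cm⁻¹.
High-spin has no excess pairs, so no pairing correction applies.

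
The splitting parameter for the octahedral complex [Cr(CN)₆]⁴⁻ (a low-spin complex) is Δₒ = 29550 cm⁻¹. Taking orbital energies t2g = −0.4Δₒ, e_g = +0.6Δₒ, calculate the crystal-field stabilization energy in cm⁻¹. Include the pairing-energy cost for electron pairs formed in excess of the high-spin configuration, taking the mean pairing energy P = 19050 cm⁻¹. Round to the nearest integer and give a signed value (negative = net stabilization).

-28230

Each CN⁻ contributes -1; 6 × (-1) = -6. With overall charge -4, Cr is in the +2 oxidation state.
Cr²⁺: group 6, so d-count = 6 − 2 = 4.
Electron filling gives t2g^4 e_g^0.
CFSE(orbital) = 4×(-0.4Δₒ) + 0×(0.6Δₒ) = -1.6Δₒ; with Δₒ = 29550 cm⁻¹ that is -47280 cm⁻¹.
High-spin d⁴ would be t2g^3 e_g^1 with 0 pairs; low-spin has 1, so 1 excess pair costs +1P = +19050 cm⁻¹.
Overall CFSE = -47280 + 19050 = -28230 cm⁻¹.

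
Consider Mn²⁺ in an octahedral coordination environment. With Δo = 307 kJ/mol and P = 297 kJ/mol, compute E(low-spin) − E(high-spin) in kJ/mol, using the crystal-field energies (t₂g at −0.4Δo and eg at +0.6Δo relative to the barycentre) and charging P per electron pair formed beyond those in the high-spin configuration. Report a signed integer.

Group 7 minus oxidation state +2 gives a d⁵ configuration for Mn²⁺.
In the high-spin limit (t₂g³ eg²) the orbital term is 0.0Δo = 0 kJ/mol, with no excess pairing.
Low-spin: t₂g⁵ eg⁰, orbital CFSE = -2.0Δo = -614 kJ/mol; plus 2 excess pairs × P = +594 kJ/mol; total -20 kJ/mol.
E(LS) − E(HS) = -20 − (0) = -20 kJ/mol.

-20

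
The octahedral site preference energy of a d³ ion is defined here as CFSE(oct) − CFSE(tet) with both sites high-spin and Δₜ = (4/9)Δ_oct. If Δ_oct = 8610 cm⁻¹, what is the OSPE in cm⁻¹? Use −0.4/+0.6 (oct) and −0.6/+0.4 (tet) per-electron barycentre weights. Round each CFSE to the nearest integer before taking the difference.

-7271

Octahedral high-spin t₂g³ eg⁰: CFSE = -1.2 × 8610 = -10332 cm⁻¹.
Tetrahedral e² t₂¹ gives -0.8Δₜ = -0.8 × (4/9) × 8610 = -3061 cm⁻¹.
OSPE = CFSE(oct) − CFSE(tet) = -10332 − (-3061) = -7271 cm⁻¹.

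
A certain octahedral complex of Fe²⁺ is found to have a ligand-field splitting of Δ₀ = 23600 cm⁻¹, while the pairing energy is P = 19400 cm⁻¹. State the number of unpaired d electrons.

0

Fe sits in group 8; removing 2 electrons leaves Fe²⁺ with 8 − 2 = 6 d electrons.
Here Δ₀ > P (23600 > 19400), so the low-spin state is favoured.
That gives t₂g⁶ eg⁰.
Unpaired electrons: 0.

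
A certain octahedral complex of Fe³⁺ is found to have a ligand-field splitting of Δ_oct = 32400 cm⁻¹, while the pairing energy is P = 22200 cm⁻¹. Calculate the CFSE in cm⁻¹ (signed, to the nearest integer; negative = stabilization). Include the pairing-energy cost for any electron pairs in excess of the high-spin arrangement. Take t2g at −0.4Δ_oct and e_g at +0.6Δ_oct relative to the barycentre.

-20400

Fe is in group 8, so Fe³⁺ is d⁵ (8 − 3 = 5).
Δ_oct > P, so pairing is preferred: the ground state is low-spin.
Filling d⁵ accordingly: t2g^5 e_g^0.
Orbital CFSE = -2.0Δ_oct = -2.0 × 32400 = -64800 cm⁻¹.
Excess pairs vs high-spin: 2 − 0 = 2; pairing cost = +44400 cm⁻¹.
Net CFSE = -64800 + 44400 = -20400 cm⁻¹.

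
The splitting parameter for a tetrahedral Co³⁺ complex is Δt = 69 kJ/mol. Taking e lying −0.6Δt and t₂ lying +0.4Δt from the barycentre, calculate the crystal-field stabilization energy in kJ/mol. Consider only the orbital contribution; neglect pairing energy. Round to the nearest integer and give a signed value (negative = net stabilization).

-41

Co is in group 9, so Co³⁺ is d⁶ (9 − 3 = 6).
With tetrahedral geometry the complex is necessarily high-spin.
Electron filling gives e³ t₂³.
The orbital stabilization is -0.6Δt = -0.6 × 69 = -41 kJ/mol.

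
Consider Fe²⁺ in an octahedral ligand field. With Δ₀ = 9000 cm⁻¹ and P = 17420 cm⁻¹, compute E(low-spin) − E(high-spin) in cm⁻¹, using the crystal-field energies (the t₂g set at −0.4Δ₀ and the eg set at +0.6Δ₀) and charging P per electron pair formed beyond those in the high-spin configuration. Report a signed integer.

16840

Fe is in group 8, so Fe²⁺ is d⁶ (8 − 2 = 6).
In the high-spin limit (t₂g⁴ eg²) the orbital term is -0.4Δ₀ = -3600 cm⁻¹, with no excess pairing.
For low-spin the configuration is t₂g⁶ eg⁰: orbital energy -2.4 × 9000 = -21600 cm⁻¹, and 2 additional pairs relative to high-spin add 34840 cm⁻¹, giving 13240 cm⁻¹.
E(LS) − E(HS) = 13240 − (-3600) = 16840 cm⁻¹.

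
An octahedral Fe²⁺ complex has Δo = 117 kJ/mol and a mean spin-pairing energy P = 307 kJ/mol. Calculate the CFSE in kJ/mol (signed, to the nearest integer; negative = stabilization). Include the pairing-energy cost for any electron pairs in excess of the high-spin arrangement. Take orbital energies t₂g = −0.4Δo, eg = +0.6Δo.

-47

Fe²⁺: group 8, so d-count = 8 − 2 = 6.
Here Δo < P (117 < 307), so the high-spin state is favoured.
That gives t₂g⁴ eg².
Orbital CFSE = -0.4Δo = -0.4 × 117 = -47 kJ/mol.
High-spin has no excess pairs, so no pairing correction applies.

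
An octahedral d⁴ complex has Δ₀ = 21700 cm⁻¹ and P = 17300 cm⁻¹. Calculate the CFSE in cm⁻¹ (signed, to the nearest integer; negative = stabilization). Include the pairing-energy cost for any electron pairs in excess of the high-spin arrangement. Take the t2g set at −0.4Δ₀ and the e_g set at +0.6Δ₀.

Δ₀ > P, so pairing is preferred: the ground state is low-spin.
That gives t2g^4 e_g^0.
Orbital CFSE = -1.6Δ₀ = -1.6 × 21700 = -34720 cm⁻¹.
Excess pairs vs high-spin: 1 − 0 = 1; pairing cost = +17300 cm⁻¹.
Net CFSE = -34720 + 17300 = -17420 cm⁻¹.

-17420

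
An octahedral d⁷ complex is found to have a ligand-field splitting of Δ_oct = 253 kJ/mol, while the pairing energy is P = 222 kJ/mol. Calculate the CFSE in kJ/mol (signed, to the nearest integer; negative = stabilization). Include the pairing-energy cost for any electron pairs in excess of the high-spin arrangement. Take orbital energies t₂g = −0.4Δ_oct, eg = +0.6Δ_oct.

Δ_oct > P, so pairing is preferred: the ground state is low-spin.
That gives t₂g⁶ eg¹.
Orbital CFSE = -1.8Δ_oct = -1.8 × 253 = -455 kJ/mol.
Excess pairs vs high-spin: 3 − 2 = 1; pairing cost = +222 kJ/mol.
Net CFSE = -455 + 222 = -233 kJ/mol.

-233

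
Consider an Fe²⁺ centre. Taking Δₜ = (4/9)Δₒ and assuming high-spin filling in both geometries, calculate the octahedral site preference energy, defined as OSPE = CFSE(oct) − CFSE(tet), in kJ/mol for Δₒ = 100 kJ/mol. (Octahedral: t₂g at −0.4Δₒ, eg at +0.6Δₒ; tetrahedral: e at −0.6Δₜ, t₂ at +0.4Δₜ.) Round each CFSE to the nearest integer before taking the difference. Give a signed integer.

-13

Group 8 minus oxidation state +2 gives a d⁶ configuration for Fe²⁺.
Octahedral high-spin t₂g⁴ eg²: CFSE = -0.4 × 100 = -40 kJ/mol.
Tetrahedral e³ t₂³ gives -0.6Δₜ = -0.6 × (4/9) × 100 = -27 kJ/mol.
Subtracting, OSPE = -40 − (-27) = -13 kJ/mol.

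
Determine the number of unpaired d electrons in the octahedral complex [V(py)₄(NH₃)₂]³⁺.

Ligand charges: 4×(+0) from py and 2×(+0) from NH₃ sum to +0; with overall charge +3, V is +3.
Group 5 minus oxidation state +3 gives a d² configuration for V³⁺.
Configuration: t2g^2 e_g^0, giving 2 unpaired electrons.

2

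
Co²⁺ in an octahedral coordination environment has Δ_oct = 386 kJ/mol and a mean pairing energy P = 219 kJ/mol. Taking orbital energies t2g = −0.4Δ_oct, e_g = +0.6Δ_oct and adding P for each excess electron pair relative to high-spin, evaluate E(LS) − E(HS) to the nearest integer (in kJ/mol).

Co is in group 9, so Co²⁺ is d⁷ (9 − 2 = 7).
High-spin: t2g^5 e_g^2, CFSE = -0.8Δ_oct = -309 kJ/mol.
Low-spin t2g^6 e_g^1 gives -1.8Δ_oct = -695 kJ/mol, but forming 1 extra pair costs 1P = 219 kJ/mol, so E(LS) = -695 + 219 = -476 kJ/mol.
E(LS) − E(HS) = -476 − (-309) = -167 kJ/mol.

-167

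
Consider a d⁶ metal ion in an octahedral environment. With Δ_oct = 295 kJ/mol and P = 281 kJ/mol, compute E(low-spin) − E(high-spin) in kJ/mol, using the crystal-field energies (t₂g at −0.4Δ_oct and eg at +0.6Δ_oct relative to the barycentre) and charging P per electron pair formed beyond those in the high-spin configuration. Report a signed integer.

In the high-spin limit (t₂g⁴ eg²) the orbital term is -0.4Δ_oct = -118 kJ/mol, with no excess pairing.
Low-spin t₂g⁶ eg⁰ gives -2.4Δ_oct = -708 kJ/mol, but forming 2 extra pairs costs 2P = 562 kJ/mol, so E(LS) = -708 + 562 = -146 kJ/mol.
E(LS) − E(HS) = -146 − (-118) = -28 kJ/mol.

-28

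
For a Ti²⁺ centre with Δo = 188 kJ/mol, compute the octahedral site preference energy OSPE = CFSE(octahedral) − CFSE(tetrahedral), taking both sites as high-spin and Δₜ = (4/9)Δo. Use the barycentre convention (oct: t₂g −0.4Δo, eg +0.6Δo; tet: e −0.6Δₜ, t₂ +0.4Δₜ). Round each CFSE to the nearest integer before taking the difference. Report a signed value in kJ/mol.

Ti is in group 4, so Ti²⁺ is d² (4 − 2 = 2).
Octahedral high-spin t₂g² eg⁰: CFSE = -0.8 × 188 = -150 kJ/mol.
Tetrahedral e² t₂⁰ gives -1.2Δₜ = -1.2 × (4/9) × 188 = -100 kJ/mol.
OSPE = -150 − (-100) = -50 kJ/mol.

-50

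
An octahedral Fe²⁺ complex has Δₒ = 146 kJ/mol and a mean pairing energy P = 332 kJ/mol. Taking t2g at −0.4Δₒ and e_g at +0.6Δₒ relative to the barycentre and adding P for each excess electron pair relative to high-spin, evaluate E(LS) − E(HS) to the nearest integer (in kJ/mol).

Fe sits in group 8; removing 2 electrons leaves Fe²⁺ with 8 − 2 = 6 d electrons.
In the high-spin limit (t2g^4 e_g^2) the orbital term is -0.4Δₒ = -58 kJ/mol, with no excess pairing.
For low-spin the configuration is t2g^6 e_g^0: orbital energy -2.4 × 146 = -350 kJ/mol, and 2 additional pairs relative to high-spin add 664 kJ/mol, giving 314 kJ/mol.
E(LS) − E(HS) = 314 − (-58) = 372 kJ/mol.

372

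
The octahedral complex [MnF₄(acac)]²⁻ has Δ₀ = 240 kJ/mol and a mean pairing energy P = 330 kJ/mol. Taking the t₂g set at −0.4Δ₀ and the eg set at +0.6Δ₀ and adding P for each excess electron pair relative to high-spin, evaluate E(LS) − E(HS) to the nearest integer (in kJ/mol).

90

Ligand charges: 4×(-1) from F⁻ and 1×(-1) from acac⁻ sum to -5; with overall charge -2, Mn is +3.
Mn sits in group 7; removing 3 electrons leaves Mn³⁺ with 7 − 3 = 4 d electrons.
High-spin: t₂g³ eg¹, CFSE = -0.6Δ₀ = -144 kJ/mol.
Low-spin t₂g⁴ eg⁰ gives -1.6Δ₀ = -384 kJ/mol, but forming 1 extra pair costs 1P = 330 kJ/mol, so E(LS) = -384 + 330 = -54 kJ/mol.
E(LS) − E(HS) = -54 − (-144) = 90 kJ/mol.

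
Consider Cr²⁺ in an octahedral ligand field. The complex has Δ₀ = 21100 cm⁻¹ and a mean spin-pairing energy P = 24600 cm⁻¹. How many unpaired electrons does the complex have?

Cr²⁺: group 6, so d-count = 6 − 2 = 4.
With Δ₀ < P the complex is high-spin.
That gives t₂g³ eg¹.
Unpaired electrons: 4.

4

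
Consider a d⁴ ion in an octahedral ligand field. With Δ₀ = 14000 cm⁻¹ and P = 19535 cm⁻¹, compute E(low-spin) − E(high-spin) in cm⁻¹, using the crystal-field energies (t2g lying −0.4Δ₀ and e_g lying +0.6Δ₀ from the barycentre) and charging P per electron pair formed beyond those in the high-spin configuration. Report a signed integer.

High-spin d⁴ fills as t2g^3 e_g^1 with CFSE 3(−0.4) + 1(+0.6) = -0.6Δ₀ = -8400 cm⁻¹.
Low-spin: t2g^4 e_g^0, orbital CFSE = -1.6Δ₀ = -22400 cm⁻¹; plus 1 excess pair × P = +19535 cm⁻¹; total -2865 cm⁻¹.
The difference is -2865 − (-8400) = 5535 cm⁻¹, so high-spin lies lower.

5535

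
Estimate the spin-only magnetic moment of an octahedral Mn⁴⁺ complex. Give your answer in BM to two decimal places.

Mn is in group 7, so Mn⁴⁺ is d³ (7 − 4 = 3).
For octahedral d³ the high- and low-spin configurations coincide.
Configuration: t2g^3 e_g^0 → 3 unpaired electrons.
μ(spin-only) = √[3(3+2)] = √15 ≈ 3.87 BM.

3.87 BM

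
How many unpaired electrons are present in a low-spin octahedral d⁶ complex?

Configuration: t2g^6 e_g^0, giving 0 unpaired electrons.

0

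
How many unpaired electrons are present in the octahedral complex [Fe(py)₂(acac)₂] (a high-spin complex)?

Ligand charges: 2×(+0) from py and 2×(-1) from acac⁻ sum to -2; with overall charge +0, Fe is +2.
Fe²⁺: group 8, so d-count = 8 − 2 = 6.
Configuration: t₂g⁴ eg², giving 4 unpaired electrons.

4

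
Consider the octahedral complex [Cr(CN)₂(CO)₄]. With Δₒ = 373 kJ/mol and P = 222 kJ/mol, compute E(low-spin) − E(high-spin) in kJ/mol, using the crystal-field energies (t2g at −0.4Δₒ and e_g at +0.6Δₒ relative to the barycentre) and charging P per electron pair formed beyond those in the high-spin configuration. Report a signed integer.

Ligand charges: 2×(-1) from CN⁻ and 4×(+0) from CO sum to -2; with overall charge +0, Cr is +2.
Group 6 minus oxidation state +2 gives a d⁴ configuration for Cr²⁺.
In the high-spin limit (t2g^3 e_g^1) the orbital term is -0.6Δₒ = -224 kJ/mol, with no excess pairing.
Low-spin: t2g^4 e_g^0, orbital CFSE = -1.6Δₒ = -597 kJ/mol; plus 1 excess pair × P = +222 kJ/mol; total -375 kJ/mol.
E(LS) − E(HS) = -375 − (-224) = -151 kJ/mol.

-151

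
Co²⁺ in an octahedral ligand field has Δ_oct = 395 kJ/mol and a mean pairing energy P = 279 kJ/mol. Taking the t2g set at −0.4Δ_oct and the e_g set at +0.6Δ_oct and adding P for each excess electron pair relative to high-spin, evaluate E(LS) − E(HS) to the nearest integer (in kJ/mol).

-116

Group 9 minus oxidation state +2 gives a d⁷ configuration for Co²⁺.
High-spin: t2g^5 e_g^2, CFSE = -0.8Δ_oct = -316 kJ/mol.
For low-spin the configuration is t2g^6 e_g^1: orbital energy -1.8 × 395 = -711 kJ/mol, and 1 additional pair relative to high-spin adds 279 kJ/mol, giving -432 kJ/mol.
Thus E(LS) − E(HS) = -116 kJ/mol.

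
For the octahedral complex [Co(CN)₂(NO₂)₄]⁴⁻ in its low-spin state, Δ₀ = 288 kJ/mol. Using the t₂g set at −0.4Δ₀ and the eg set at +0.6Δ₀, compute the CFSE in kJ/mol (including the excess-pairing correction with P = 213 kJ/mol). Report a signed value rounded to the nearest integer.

Ligand charges: 2×(-1) from CN⁻ and 4×(-1) from NO₂⁻ sum to -6; with overall charge -4, Co is +2.
Co²⁺: group 9, so d-count = 9 − 2 = 7.
Electron filling gives t₂g⁶ eg¹.
CFSE(orbital) = 6×(-0.4Δ₀) + 1×(0.6Δ₀) = -1.8Δ₀; with Δ₀ = 288 kJ/mol that is -518 kJ/mol.
Relative to high-spin t₂g⁵ eg² (2 paired), the low-spin configuration has 1 additional pair, contributing +1 × 213 = +213 kJ/mol.
Combining: -518 + 213 = -305 kJ/mol.

-305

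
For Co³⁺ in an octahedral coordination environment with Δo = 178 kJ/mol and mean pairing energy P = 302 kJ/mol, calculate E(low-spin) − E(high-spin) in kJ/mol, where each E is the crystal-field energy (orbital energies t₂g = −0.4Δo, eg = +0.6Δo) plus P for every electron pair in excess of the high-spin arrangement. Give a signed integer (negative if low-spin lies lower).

248

Co is in group 9, so Co³⁺ is d⁶ (9 − 3 = 6).
High-spin d⁶ fills as t₂g⁴ eg² with CFSE 4(−0.4) + 2(+0.6) = -0.4Δo = -71 kJ/mol.
Low-spin: t₂g⁶ eg⁰, orbital CFSE = -2.4Δo = -427 kJ/mol; plus 2 excess pairs × P = +604 kJ/mol; total 177 kJ/mol.
E(LS) − E(HS) = 177 − (-71) = 248 kJ/mol.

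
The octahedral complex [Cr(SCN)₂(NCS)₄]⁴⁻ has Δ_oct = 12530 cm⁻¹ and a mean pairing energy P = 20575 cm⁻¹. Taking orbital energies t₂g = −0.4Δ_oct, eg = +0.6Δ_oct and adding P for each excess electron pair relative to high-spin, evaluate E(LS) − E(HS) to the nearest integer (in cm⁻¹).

Ligand charges: 2×(-1) from SCN⁻ and 4×(-1) from NCS⁻ sum to -6; with overall charge -4, Cr is +2.
Cr sits in group 6; removing 2 electrons leaves Cr²⁺ with 6 − 2 = 4 d electrons.
High-spin: t₂g³ eg¹, CFSE = -0.6Δ_oct = -7518 cm⁻¹.
Low-spin t₂g⁴ eg⁰ gives -1.6Δ_oct = -20048 cm⁻¹, but forming 1 extra pair costs 1P = 20575 cm⁻¹, so E(LS) = -20048 + 20575 = 527 cm⁻¹.
The difference is 527 − (-7518) = 8045 cm⁻¹, so high-spin lies lower.

8045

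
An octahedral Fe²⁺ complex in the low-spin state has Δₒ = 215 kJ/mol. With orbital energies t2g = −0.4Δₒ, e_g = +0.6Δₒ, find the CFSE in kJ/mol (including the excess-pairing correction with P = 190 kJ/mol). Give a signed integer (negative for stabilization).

Fe²⁺: group 8, so d-count = 8 − 2 = 6.
Electron filling gives t2g^6 e_g^0.
CFSE(orbital) = 6×(-0.4Δₒ) + 0×(0.6Δₒ) = -2.4Δₒ; with Δₒ = 215 kJ/mol that is -516 kJ/mol.
Pairing penalty: 3 pairs vs 1 in the high-spin reference → 2 extra × P = 380 kJ/mol.
Net CFSE = -516 + 380 = -136 kJ/mol.

-136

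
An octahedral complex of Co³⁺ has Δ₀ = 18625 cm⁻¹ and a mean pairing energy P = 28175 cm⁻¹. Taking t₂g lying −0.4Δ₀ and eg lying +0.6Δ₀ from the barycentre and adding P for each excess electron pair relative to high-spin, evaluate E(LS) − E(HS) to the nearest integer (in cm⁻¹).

Co is in group 9, so Co³⁺ is d⁶ (9 − 3 = 6).
High-spin d⁶ fills as t₂g⁴ eg² with CFSE 4(−0.4) + 2(+0.6) = -0.4Δ₀ = -7450 cm⁻¹.
Low-spin: t₂g⁶ eg⁰, orbital CFSE = -2.4Δ₀ = -44700 cm⁻¹; plus 2 excess pairs × P = +56350 cm⁻¹; total 11650 cm⁻¹.
The difference is 11650 − (-7450) = 19100 cm⁻¹, so high-spin lies lower.

19100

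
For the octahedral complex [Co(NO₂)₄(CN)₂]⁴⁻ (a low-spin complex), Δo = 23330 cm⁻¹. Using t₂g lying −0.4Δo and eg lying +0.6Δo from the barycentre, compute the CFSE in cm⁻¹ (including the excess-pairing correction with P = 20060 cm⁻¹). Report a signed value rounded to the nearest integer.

Ligand charges: 4×(-1) from NO₂⁻ and 2×(-1) from CN⁻ sum to -6; with overall charge -4, Co is +2.
Co is in group 9, so Co²⁺ is d⁷ (9 − 2 = 7).
Electron filling gives t₂g⁶ eg¹.
Orbital CFSE = 6(-0.4) + 1(0.6) = -1.8Δo = -1.8 × 23330 = -41994 cm⁻¹.
High-spin d⁷ would be t₂g⁵ eg² with 2 pairs; low-spin has 3, so 1 excess pair costs +1P = +20060 cm⁻¹.
Net CFSE = -41994 + 20060 = -21934 cm⁻¹.

-21934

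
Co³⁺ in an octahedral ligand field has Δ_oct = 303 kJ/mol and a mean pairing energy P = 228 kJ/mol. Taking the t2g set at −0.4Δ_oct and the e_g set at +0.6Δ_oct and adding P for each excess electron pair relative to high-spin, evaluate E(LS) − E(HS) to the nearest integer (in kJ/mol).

Group 9 minus oxidation state +3 gives a d⁶ configuration for Co³⁺.
In the high-spin limit (t2g^4 e_g^2) the orbital term is -0.4Δ_oct = -121 kJ/mol, with no excess pairing.
Low-spin: t2g^6 e_g^0, orbital CFSE = -2.4Δ_oct = -727 kJ/mol; plus 2 excess pairs × P = +456 kJ/mol; total -271 kJ/mol.
The difference is -271 − (-121) = -150 kJ/mol, so low-spin lies lower.

-150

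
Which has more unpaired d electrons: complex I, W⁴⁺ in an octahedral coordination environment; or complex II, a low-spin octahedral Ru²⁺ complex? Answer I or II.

I

I: W⁴⁺: group 6, so d-count = 6 − 4 = 2; For octahedral d² the high- and low-spin configurations coincide; t₂g² eg⁰ → 2 unpaired.
II: Ru sits in group 8; removing 2 electrons leaves Ru²⁺ with 8 − 2 = 6 d electrons; t2g^6 e_g^0 → 0 unpaired.
So I has more unpaired electrons.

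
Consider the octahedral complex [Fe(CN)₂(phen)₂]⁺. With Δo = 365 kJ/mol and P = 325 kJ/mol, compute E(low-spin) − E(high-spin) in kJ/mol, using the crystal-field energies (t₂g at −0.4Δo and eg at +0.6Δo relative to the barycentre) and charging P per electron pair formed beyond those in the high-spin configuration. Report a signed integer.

-80

Ligand charges: 2×(-1) from CN⁻ and 2×(+0) from phen sum to -2; with overall charge +1, Fe is +3.
Fe is in group 8, so Fe³⁺ is d⁵ (8 − 3 = 5).
High-spin d⁵ fills as t₂g³ eg² with CFSE 3(−0.4) + 2(+0.6) = 0.0Δo = 0 kJ/mol.
For low-spin the configuration is t₂g⁵ eg⁰: orbital energy -2.0 × 365 = -730 kJ/mol, and 2 additional pairs relative to high-spin add 650 kJ/mol, giving -80 kJ/mol.
The difference is -80 − (0) = -80 kJ/mol, so low-spin lies lower.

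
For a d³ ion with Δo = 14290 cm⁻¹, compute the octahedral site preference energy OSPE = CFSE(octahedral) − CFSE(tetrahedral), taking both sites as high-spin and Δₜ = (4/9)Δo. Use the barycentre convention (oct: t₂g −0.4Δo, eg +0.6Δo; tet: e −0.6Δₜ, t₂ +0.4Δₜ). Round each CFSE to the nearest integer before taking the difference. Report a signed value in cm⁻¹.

Octahedral (high-spin): t₂g³ eg⁰, CFSE = 3(−0.4) + 0(+0.6) = -1.2Δo = -1.2 × 14290 = -17148 cm⁻¹.
Tetrahedral e² t₂¹ gives -0.8Δₜ = -0.8 × (4/9) × 14290 = -5081 cm⁻¹.
Subtracting, OSPE = -17148 − (-5081) = -12067 cm⁻¹.

-12067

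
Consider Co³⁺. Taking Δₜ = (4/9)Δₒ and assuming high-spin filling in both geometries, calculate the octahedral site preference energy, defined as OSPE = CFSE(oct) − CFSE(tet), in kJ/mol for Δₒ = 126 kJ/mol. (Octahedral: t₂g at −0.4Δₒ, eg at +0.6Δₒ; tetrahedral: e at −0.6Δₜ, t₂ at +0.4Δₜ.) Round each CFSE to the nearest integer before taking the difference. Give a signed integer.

Co is in group 9, so Co³⁺ is d⁶ (9 − 3 = 6).
In an octahedral site d⁶ (HS) is t2g^4 e_g^2, giving CFSE(oct) = -0.4Δₒ = -50 kJ/mol.
In a tetrahedral site the filling is e^3 t2^3: CFSE(tet) = -0.6Δₜ = -0.6 × (4/9)(126) = -34 kJ/mol.
OSPE = CFSE(oct) − CFSE(tet) = -50 − (-34) = -16 kJ/mol.

-16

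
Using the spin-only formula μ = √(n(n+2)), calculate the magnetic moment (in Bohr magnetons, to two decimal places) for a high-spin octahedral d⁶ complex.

Configuration: t2g^4 e_g^2 → 4 unpaired electrons.
μ(spin-only) = √[4(4+2)] = √24 ≈ 4.90 Bohr magnetons.

4.90 Bohr magnetons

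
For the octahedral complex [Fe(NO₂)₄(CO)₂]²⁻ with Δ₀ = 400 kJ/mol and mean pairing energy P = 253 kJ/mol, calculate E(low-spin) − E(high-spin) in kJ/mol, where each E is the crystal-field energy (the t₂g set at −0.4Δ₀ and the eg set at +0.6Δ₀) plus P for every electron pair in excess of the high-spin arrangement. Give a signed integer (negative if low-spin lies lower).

Ligand charges: 4×(-1) from NO₂⁻ and 2×(+0) from CO sum to -4; with overall charge -2, Fe is +2.
Fe sits in group 8; removing 2 electrons leaves Fe²⁺ with 8 − 2 = 6 d electrons.
In the high-spin limit (t₂g⁴ eg²) the orbital term is -0.4Δ₀ = -160 kJ/mol, with no excess pairing.
Low-spin t₂g⁶ eg⁰ gives -2.4Δ₀ = -960 kJ/mol, but forming 2 extra pairs costs 2P = 506 kJ/mol, so E(LS) = -960 + 506 = -454 kJ/mol.
E(LS) − E(HS) = -454 − (-160) = -294 kJ/mol.

-294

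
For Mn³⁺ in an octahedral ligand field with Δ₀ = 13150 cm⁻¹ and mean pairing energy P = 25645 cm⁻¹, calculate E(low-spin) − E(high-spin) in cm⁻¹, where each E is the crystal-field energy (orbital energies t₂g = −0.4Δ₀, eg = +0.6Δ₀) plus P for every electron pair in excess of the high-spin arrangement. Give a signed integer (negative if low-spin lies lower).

Mn sits in group 7; removing 3 electrons leaves Mn³⁺ with 7 − 3 = 4 d electrons.
High-spin d⁴ fills as t₂g³ eg¹ with CFSE 3(−0.4) + 1(+0.6) = -0.6Δ₀ = -7890 cm⁻¹.
Low-spin: t₂g⁴ eg⁰, orbital CFSE = -1.6Δ₀ = -21040 cm⁻¹; plus 1 excess pair × P = +25645 cm⁻¹; total 4605 cm⁻¹.
Thus E(LS) − E(HS) = 12495 cm⁻¹.

12495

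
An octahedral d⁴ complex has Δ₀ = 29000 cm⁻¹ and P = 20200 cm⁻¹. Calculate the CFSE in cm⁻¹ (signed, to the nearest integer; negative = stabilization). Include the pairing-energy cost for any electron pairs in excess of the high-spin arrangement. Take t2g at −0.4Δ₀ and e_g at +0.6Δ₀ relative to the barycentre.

Since Δ₀ = 29000 cm⁻¹ > P = 20200 cm⁻¹, the complex adopts the low-spin configuration.
That gives t2g^4 e_g^0.
Orbital CFSE = -1.6Δ₀ = -1.6 × 29000 = -46400 cm⁻¹.
Excess pairs vs high-spin: 1 − 0 = 1; pairing cost = +20200 cm⁻¹.
Net CFSE = -46400 + 20200 = -26200 cm⁻¹.

-26200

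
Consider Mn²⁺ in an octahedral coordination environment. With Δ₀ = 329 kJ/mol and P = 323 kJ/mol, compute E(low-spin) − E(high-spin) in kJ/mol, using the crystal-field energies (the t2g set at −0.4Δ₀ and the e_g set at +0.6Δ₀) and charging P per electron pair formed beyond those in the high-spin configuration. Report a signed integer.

-12

Mn²⁺: group 7, so d-count = 7 − 2 = 5.
High-spin d⁵ fills as t2g^3 e_g^2 with CFSE 3(−0.4) + 2(+0.6) = 0.0Δ₀ = 0 kJ/mol.
Low-spin t2g^5 e_g^0 gives -2.0Δ₀ = -658 kJ/mol, but forming 2 extra pairs costs 2P = 646 kJ/mol, so E(LS) = -658 + 646 = -12 kJ/mol.
E(LS) − E(HS) = -12 − (0) = -12 kJ/mol.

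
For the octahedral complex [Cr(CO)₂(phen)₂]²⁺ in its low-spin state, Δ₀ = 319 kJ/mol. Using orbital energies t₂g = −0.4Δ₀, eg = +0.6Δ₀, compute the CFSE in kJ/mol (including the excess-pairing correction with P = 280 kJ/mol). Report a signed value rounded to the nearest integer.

Ligand charges: 2×(+0) from CO and 2×(+0) from phen sum to +0; with overall charge +2, Cr is +2.
Cr²⁺: group 6, so d-count = 6 − 2 = 4.
Electron filling gives t₂g⁴ eg⁰.
CFSE(orbital) = 4×(-0.4Δ₀) + 0×(0.6Δ₀) = -1.6Δ₀; with Δ₀ = 319 kJ/mol that is -510 kJ/mol.
Pairing penalty: 1 pair vs 0 in the high-spin reference → 1 extra × P = 280 kJ/mol.
Combining: -510 + 280 = -230 kJ/mol.

-230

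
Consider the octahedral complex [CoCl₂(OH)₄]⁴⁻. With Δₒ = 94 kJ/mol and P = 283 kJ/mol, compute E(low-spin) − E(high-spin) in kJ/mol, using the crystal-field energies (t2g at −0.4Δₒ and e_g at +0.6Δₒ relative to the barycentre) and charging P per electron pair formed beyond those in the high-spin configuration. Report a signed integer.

189

Ligand charges: 2×(-1) from Cl⁻ and 4×(-1) from OH⁻ sum to -6; with overall charge -4, Co is +2.
Co²⁺: group 9, so d-count = 9 − 2 = 7.
High-spin: t2g^5 e_g^2, CFSE = -0.8Δₒ = -75 kJ/mol.
Low-spin t2g^6 e_g^1 gives -1.8Δₒ = -169 kJ/mol, but forming 1 extra pair costs 1P = 283 kJ/mol, so E(LS) = -169 + 283 = 114 kJ/mol.
The difference is 114 − (-75) = 189 kJ/mol, so high-spin lies lower.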